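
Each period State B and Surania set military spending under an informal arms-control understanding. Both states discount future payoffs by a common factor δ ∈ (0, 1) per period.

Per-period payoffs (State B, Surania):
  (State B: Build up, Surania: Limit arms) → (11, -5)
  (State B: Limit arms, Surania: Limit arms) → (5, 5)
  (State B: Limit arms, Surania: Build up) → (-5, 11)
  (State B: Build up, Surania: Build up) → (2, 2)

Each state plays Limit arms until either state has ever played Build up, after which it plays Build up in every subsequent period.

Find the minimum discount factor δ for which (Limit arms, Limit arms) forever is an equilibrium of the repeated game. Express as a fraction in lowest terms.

One-period gain from deviating is 11 − 5 = 6. The loss is 5 − 2 = 3 in every subsequent period, with present value 3·δ/(1−δ).
Deviation is unprofitable when 3·δ/(1−δ) ≥ 6, i.e. δ/(1−δ) ≥ 2.
Equivalently δ ≥ 6/(6+3) = 2/3.

2/3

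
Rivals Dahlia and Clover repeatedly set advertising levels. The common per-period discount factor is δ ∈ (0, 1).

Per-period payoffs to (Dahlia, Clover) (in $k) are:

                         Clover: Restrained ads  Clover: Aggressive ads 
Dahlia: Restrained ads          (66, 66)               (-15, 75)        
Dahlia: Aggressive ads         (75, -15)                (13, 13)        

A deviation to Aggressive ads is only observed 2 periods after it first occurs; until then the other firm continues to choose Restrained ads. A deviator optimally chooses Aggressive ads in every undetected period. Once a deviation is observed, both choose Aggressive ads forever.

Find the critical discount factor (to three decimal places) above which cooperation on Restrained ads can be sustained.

A deviator earns 75 for 2 periods, then 13 forever; cooperating earns 66 forever. Multiplying the IC by (1−δ):
66 ≥ 75(1−δ^2) + 13δ^2, so 62·δ^2 ≥ 9 and δ^2 ≥ 9/62.
δ ≥ (9/62)^(1/2) ≈ 0.381.

0.381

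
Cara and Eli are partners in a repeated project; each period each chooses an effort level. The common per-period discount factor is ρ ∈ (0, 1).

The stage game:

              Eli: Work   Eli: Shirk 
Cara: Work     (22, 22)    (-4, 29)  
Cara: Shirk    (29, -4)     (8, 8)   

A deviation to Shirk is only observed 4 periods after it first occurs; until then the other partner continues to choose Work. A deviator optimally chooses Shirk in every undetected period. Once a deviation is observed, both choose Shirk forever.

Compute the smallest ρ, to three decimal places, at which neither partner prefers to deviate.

The best deviation is to choose Shirk for all 4 undetected periods, earning 29 each, then 8 forever once detected.
Deviation value: 29(1−ρ^4)/(1−ρ) + 8ρ^4/(1−ρ); cooperation value: 22/(1−ρ).
IC: 22 ≥ 29(1−ρ^4) + 8ρ^4 = 29 − 21ρ^4.
So ρ^4 ≥ 7/21 = 1/3, giving ρ ≥ (1/3)^(1/4) ≈ 0.760.

0.760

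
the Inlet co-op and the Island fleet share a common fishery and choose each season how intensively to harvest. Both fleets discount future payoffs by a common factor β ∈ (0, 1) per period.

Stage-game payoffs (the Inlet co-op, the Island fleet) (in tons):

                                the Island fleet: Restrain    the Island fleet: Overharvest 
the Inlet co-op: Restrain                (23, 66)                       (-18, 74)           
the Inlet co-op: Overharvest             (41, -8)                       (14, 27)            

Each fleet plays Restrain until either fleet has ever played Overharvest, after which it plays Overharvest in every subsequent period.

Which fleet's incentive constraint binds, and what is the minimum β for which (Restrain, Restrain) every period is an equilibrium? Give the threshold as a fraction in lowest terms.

the Inlet co-op: cooperation gives 23 each period; deviation gives 41 once then 14 forever.
  23/(1−β) ≥ 41 + 14β/(1−β) ⇒ β ≥ 18/27 = 2/3.
the Island fleet: cooperation gives 66 each period; deviation gives 74 once then 27 forever.
  β ≥ 8/47.
Both must hold, so the binding constraint is the Inlet co-op's: β ≥ 2/3.

the Inlet co-op; β ≥ 2/3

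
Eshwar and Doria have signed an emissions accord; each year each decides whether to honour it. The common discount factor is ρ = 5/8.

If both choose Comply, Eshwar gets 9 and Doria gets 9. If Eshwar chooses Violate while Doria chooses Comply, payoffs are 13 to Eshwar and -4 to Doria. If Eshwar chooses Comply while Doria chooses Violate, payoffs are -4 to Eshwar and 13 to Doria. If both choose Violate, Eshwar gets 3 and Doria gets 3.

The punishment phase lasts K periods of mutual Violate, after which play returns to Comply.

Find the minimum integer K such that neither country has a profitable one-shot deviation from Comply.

2

IC: ρ(1−ρ^K)/(1−ρ) ≥ (13−9)/(9−3) = 2/3.
With ρ = 5/8: need 1 − ρ^K ≥ 2/3·(1−5/8)/(5/8), i.e. ρ^K ≤ 0.6000.
Since (5/8)^1 = 0.6250 and (5/8)^2 = 0.3906, the smallest such K is 2.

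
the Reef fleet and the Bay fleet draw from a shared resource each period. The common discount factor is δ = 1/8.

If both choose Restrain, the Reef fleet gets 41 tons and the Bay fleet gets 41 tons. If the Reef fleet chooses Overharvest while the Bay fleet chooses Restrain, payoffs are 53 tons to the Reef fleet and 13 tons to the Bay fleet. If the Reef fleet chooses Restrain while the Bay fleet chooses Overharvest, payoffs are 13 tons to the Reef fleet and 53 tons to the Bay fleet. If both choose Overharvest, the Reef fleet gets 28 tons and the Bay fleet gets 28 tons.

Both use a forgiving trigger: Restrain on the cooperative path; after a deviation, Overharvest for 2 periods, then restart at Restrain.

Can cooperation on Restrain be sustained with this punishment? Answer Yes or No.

IC: δ+…+δ^2 ≥ (53−41)/(41−28) = 12/13.
At δ = 1/8: partial sum = 0.1406 < 0.9231. Cooperation not sustainable.

No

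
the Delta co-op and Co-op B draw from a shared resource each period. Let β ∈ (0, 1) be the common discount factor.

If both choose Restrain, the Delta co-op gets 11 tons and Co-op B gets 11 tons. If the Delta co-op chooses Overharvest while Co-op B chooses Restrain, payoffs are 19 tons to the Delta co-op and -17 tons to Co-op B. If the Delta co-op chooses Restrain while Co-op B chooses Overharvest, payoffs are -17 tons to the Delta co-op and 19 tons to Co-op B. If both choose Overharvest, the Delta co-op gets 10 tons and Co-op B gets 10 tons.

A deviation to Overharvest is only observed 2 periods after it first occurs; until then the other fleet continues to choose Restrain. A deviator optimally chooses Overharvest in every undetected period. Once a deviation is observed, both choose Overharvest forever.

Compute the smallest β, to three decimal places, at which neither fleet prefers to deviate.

A deviator earns 19 for 2 periods, then 10 forever; cooperating earns 11 forever. Multiplying the IC by (1−β):
11 ≥ 19(1−β^2) + 10β^2, so 9·β^2 ≥ 8 and β^2 ≥ 8/9.
β ≥ (8/9)^(1/2) ≈ 0.943.

0.943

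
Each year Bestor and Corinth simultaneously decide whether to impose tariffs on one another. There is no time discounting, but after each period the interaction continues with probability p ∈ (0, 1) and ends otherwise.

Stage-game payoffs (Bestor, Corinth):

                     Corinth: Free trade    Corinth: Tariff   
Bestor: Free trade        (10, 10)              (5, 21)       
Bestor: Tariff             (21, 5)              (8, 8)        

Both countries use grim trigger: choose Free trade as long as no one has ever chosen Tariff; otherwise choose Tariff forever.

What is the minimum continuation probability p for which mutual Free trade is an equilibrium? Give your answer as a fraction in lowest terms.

11/13

Expected cooperation value is 10 + p·10 + p²·10 + … = 10/(1−p); deviation gives 21 + p·8/(1−p).
10 ≥ 21(1−p) + 8p ⇒ 13p ≥ 11 ⇒ p ≥ 11/13.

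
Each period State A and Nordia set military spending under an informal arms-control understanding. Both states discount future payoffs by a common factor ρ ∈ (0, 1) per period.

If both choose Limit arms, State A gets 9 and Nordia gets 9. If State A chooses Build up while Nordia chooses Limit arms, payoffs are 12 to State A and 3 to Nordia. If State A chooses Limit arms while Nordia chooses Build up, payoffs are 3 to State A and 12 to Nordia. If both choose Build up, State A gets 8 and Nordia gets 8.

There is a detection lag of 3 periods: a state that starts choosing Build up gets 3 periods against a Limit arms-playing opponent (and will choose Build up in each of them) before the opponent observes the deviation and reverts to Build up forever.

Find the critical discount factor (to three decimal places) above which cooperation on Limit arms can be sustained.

0.909

The best deviation is to choose Build up for all 3 undetected periods, earning 12 each, then 8 forever once detected.
Deviation value: 12(1−ρ^3)/(1−ρ) + 8ρ^3/(1−ρ); cooperation value: 9/(1−ρ).
IC: 9 ≥ 12(1−ρ^3) + 8ρ^3 = 12 − 4ρ^3.
So ρ^3 ≥ 3/4, giving ρ ≥ (3/4)^(1/3) ≈ 0.909.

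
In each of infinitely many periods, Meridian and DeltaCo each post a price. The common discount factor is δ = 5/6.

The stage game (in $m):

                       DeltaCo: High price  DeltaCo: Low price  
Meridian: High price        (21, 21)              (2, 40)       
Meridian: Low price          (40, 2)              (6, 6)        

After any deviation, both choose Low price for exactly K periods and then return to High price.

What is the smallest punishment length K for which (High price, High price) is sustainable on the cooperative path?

2

Need Σ_{k=1}^{K} δ^k ≥ (40−21)/(21−6) = 1.2667 at δ = 5/6.
At K = 1 the sum is 0.8333 < 1.2667; at K = 2 it is 1.5278 ≥ 1.2667.
So the minimum punishment length is K = 2.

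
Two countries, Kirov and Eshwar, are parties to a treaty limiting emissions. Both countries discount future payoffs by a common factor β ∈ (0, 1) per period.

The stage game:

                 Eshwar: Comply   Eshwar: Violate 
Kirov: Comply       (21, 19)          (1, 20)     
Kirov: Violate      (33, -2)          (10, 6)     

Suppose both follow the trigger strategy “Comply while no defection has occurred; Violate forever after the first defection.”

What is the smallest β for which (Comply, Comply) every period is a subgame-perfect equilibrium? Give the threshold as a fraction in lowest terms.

12/23

Kirov: cooperation gives 21 each period; deviation gives 33 once then 10 forever.
  21/(1−β) ≥ 33 + 10β/(1−β) ⇒ β ≥ 12/23.
Eshwar: cooperation gives 19 each period; deviation gives 20 once then 6 forever.
  β ≥ 1/14.
Both must hold, so the binding constraint is Kirov's: β ≥ 12/23.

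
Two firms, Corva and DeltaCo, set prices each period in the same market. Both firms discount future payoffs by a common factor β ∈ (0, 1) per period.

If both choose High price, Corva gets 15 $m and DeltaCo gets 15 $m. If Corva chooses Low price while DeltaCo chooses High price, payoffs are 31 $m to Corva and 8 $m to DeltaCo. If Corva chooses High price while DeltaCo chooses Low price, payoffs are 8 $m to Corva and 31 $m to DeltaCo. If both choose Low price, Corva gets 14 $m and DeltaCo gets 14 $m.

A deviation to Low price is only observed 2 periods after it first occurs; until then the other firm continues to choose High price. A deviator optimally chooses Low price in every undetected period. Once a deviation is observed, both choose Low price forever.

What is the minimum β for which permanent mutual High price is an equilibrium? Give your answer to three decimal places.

0.970

The best deviation is to choose Low price for all 2 undetected periods, earning 31 each, then 14 forever once detected.
Deviation value: 31(1−β^2)/(1−β) + 14β^2/(1−β); cooperation value: 15/(1−β).
IC: 15 ≥ 31(1−β^2) + 14β^2 = 31 − 17β^2.
So β^2 ≥ 16/17, giving β ≥ (16/17)^(1/2) ≈ 0.970.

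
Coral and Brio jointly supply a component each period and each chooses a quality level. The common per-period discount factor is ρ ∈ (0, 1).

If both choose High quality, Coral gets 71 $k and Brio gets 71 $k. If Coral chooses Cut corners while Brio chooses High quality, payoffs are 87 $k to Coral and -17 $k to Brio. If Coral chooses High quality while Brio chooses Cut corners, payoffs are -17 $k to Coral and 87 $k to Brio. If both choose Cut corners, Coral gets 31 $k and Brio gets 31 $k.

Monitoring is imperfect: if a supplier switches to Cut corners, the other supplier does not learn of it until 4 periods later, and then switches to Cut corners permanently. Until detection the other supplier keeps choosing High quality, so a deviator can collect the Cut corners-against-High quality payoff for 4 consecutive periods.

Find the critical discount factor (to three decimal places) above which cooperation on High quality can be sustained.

0.731

The best deviation is to choose Cut corners for all 4 undetected periods, earning 87 each, then 31 forever once detected.
Deviation value: 87(1−ρ^4)/(1−ρ) + 31ρ^4/(1−ρ); cooperation value: 71/(1−ρ).
IC: 71 ≥ 87(1−ρ^4) + 31ρ^4 = 87 − 56ρ^4.
So ρ^4 ≥ 16/56 = 2/7, giving ρ ≥ (2/7)^(1/4) ≈ 0.731.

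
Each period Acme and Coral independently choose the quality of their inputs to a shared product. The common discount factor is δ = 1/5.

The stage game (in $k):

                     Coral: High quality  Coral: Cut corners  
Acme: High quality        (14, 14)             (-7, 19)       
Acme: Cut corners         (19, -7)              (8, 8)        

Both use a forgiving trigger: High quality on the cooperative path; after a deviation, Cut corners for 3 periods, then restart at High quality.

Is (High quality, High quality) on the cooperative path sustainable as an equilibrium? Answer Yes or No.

No

IC: δ+…+δ^3 ≥ (19−14)/(14−8) = 5/6.
At δ = 1/5: partial sum = 0.2480 < 0.8333. Cooperation not sustainable.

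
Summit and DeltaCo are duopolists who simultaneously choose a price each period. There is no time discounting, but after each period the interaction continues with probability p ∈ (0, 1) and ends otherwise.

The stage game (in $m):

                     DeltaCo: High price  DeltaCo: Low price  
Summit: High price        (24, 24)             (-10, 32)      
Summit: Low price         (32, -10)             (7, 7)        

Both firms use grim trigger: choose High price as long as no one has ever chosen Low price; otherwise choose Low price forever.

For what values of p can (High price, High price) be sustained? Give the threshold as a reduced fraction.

8/25

Expected cooperation value is 24 + p·24 + p²·24 + … = 24/(1−p); deviation gives 32 + p·7/(1−p).
24 ≥ 32(1−p) + 7p ⇒ 25p ≥ 8 ⇒ p ≥ 8/25.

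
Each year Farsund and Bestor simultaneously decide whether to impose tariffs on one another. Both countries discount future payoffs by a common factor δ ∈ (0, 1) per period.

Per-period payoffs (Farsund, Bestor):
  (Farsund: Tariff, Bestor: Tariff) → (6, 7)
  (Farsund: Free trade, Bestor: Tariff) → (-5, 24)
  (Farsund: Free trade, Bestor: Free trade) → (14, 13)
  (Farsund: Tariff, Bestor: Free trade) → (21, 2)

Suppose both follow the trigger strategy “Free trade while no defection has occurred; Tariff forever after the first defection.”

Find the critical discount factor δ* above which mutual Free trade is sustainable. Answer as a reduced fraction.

11/17

Farsund: cooperation gives 14 each period; deviation gives 21 once then 6 forever.
  14/(1−δ) ≥ 21 + 6δ/(1−δ) ⇒ δ ≥ 7/15.
Bestor: cooperation gives 13 each period; deviation gives 24 once then 7 forever.
  δ ≥ 11/17.
Both must hold, so the binding constraint is Bestor's: δ ≥ 11/17.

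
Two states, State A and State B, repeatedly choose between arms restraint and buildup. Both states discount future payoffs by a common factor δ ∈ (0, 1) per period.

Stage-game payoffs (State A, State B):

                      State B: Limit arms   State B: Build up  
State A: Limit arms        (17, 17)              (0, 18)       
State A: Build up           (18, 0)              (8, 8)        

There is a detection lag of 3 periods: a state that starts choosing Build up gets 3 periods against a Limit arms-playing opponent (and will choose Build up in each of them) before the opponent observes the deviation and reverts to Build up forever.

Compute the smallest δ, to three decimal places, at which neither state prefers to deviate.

A deviator earns 18 for 3 periods, then 8 forever; cooperating earns 17 forever. Multiplying the IC by (1−δ):
17 ≥ 18(1−δ^3) + 8δ^3, so 10·δ^3 ≥ 1 and δ^3 ≥ 1/10.
δ ≥ (1/10)^(1/3) ≈ 0.464.

0.464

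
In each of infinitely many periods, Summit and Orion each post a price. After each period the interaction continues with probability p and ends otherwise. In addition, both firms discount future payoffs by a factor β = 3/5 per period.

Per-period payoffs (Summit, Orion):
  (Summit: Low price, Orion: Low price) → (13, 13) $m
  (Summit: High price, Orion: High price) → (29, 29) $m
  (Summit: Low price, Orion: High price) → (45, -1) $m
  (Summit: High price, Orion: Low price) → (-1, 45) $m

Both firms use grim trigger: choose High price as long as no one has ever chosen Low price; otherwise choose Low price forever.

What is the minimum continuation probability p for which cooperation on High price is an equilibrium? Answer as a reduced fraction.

5/6

With continuation probability p and discount β, the effective per-period discount factor is βp.
Grim-trigger IC: βp ≥ (45−29)/(45−13) = 1/2.
So p ≥ (1/2)/(3/5) = 5/6.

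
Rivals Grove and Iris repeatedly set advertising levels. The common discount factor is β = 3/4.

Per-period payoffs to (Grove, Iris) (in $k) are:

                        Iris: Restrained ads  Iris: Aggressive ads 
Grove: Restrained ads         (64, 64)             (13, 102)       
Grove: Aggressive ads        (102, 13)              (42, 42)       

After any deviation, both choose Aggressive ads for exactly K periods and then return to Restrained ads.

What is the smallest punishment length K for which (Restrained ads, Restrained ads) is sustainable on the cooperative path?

IC: β(1−β^K)/(1−β) ≥ (102−64)/(64−42) = 19/11.
With β = 3/4: need 1 − β^K ≥ 19/11·(1−3/4)/(3/4), i.e. β^K ≤ 0.4242.
Since (3/4)^2 = 0.5625 and (3/4)^3 = 0.4219, the smallest such K is 3.

3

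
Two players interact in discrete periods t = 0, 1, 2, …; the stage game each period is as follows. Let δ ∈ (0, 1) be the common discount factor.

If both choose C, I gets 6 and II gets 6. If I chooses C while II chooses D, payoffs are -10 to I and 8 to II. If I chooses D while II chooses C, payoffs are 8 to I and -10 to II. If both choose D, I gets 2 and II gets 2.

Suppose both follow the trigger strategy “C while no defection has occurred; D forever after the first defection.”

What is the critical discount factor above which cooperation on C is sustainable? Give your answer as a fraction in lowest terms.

Cooperation forever yields 6 each period: 6/(1−δ).
Deviating yields 8 once, then 2 forever: 8 + 2δ/(1−δ).
No profitable deviation requires 6/(1−δ) ≥ 8 + 2δ/(1−δ).
Multiplying by (1−δ): 6 ≥ 8(1−δ) + 2δ = 8 − 6δ.
So 6δ ≥ 2, i.e. δ ≥ 2/6 = 1/3.

1/3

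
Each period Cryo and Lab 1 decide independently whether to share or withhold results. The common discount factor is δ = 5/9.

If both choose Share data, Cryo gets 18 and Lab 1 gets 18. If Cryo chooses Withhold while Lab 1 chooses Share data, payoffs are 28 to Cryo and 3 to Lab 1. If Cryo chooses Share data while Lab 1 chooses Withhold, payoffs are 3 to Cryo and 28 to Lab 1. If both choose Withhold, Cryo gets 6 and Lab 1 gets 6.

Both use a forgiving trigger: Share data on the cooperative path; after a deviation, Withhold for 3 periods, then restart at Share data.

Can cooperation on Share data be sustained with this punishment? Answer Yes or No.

Yes

Comparing payoff streams over the 4 periods until play realigns: cooperate → 18(1+δ+…+δ^3); deviate → 28 + 6(δ+…+δ^3).
Cooperation is sustained iff (18−6)(δ+…+δ^3) ≥ 28−18.
δ+…+δ^3 = 5/9·(1−(5/9)^3)/(1−5/9) = 1.0357, and (28−18)/(18−6) = 0.8333.
1.0357 ≥ 0.8333, so cooperation is sustainable.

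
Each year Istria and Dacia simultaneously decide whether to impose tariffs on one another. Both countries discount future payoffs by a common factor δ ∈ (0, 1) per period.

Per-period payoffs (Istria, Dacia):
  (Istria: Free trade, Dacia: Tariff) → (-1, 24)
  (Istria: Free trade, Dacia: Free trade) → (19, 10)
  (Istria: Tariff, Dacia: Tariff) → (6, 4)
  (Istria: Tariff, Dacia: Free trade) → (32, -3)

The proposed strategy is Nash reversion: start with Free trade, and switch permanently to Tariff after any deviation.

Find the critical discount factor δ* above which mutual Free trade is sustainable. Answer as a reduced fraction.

Istria: cooperation gives 19 each period; deviation gives 32 once then 6 forever.
  19/(1−δ) ≥ 32 + 6δ/(1−δ) ⇒ δ ≥ 13/26 = 1/2.
Dacia: cooperation gives 10 each period; deviation gives 24 once then 4 forever.
  δ ≥ 14/20 = 7/10.
Both must hold, so the binding constraint is Dacia's: δ ≥ 7/10.

7/10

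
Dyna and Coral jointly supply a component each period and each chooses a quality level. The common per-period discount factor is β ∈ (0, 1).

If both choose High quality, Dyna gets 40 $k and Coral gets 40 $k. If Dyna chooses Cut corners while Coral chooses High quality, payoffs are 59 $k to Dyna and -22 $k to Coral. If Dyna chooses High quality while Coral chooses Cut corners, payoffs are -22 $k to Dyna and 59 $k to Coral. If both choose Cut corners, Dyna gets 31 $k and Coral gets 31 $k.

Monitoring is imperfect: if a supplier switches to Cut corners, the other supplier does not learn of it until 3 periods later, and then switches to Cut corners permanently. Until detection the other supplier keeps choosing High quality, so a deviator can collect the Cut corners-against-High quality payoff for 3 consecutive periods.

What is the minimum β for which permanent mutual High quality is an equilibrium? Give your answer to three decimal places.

Deviating for the 3 undetected periods gains 59−40 = 19 per period over cooperation, then loses 40−31 = 9 per period forever once punishment starts.
Gain: 19(1 + β + … + β^2); loss: 9·β^3/(1−β).
No profitable deviation ⇔ 19(1−β^3) ≤ 9·β^3, i.e. β^3 ≥ 19/(19+9) = 19/28.
Hence β ≥ (19/28)^(1/3) ≈ 0.879.

0.879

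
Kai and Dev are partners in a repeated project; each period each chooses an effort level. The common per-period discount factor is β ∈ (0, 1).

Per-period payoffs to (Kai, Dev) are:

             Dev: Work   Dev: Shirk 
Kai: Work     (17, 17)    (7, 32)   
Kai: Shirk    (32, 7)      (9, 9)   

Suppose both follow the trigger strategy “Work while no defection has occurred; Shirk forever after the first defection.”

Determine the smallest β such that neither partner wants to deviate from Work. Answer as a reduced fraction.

One-period gain from deviating is 32 − 17 = 15. The loss is 17 − 9 = 8 in every subsequent period, with present value 8·β/(1−β).
Deviation is unprofitable when 8·β/(1−β) ≥ 15, i.e. β/(1−β) ≥ 15/8.
Equivalently β ≥ 15/(15+8) = 15/23.

15/23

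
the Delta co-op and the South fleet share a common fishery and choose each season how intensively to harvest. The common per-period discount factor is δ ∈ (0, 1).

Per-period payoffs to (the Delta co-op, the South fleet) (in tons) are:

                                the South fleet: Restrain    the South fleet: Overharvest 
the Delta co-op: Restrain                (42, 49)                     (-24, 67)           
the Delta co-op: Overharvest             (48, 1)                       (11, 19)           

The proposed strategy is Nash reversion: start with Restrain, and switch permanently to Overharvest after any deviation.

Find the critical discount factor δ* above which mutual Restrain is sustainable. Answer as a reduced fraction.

3/8

the Delta co-op: cooperation gives 42 each period; deviation gives 48 once then 11 forever.
  42/(1−δ) ≥ 48 + 11δ/(1−δ) ⇒ δ ≥ 6/37.
the South fleet: cooperation gives 49 each period; deviation gives 67 once then 19 forever.
  δ ≥ 18/48 = 3/8.
Both must hold, so the binding constraint is the South fleet's: δ ≥ 3/8.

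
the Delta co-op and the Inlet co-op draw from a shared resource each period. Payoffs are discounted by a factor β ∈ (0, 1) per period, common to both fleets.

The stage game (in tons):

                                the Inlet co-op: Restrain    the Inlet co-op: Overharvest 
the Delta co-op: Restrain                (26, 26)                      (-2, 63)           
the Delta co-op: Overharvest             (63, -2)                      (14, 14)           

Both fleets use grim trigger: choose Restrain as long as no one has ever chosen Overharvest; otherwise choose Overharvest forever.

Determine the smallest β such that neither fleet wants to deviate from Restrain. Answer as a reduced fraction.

37/49

26/(1−β) ≥ 63 + 14β/(1−β)
26 ≥ 63 − 49β
β ≥ 37/49.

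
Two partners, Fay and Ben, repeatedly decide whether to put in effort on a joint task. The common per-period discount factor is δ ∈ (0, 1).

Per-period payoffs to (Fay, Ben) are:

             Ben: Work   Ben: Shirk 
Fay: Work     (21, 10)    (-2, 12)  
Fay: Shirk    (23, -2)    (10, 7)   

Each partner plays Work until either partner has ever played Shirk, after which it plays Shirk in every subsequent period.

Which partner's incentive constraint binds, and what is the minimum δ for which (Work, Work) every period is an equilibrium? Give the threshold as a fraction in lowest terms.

Ben; δ ≥ 2/5

Fay: cooperation gives 21 each period; deviation gives 23 once then 10 forever.
  21/(1−δ) ≥ 23 + 10δ/(1−δ) ⇒ δ ≥ 2/13.
Ben: cooperation gives 10 each period; deviation gives 12 once then 7 forever.
  δ ≥ 2/5.
Both must hold, so the binding constraint is Ben's: δ ≥ 2/5.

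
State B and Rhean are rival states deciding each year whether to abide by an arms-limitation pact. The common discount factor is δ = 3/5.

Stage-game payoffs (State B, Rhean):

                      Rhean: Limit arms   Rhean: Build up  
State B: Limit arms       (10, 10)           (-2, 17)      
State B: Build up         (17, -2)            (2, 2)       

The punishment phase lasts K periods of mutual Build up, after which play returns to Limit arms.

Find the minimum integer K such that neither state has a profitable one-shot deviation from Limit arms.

2

IC: δ(1−δ^K)/(1−δ) ≥ (17−10)/(10−2) = 7/8.
With δ = 3/5: need 1 − δ^K ≥ 7/8·(1−3/5)/(3/5), i.e. δ^K ≤ 0.4167.
Since (3/5)^1 = 0.6000 and (3/5)^2 = 0.3600, the smallest such K is 2.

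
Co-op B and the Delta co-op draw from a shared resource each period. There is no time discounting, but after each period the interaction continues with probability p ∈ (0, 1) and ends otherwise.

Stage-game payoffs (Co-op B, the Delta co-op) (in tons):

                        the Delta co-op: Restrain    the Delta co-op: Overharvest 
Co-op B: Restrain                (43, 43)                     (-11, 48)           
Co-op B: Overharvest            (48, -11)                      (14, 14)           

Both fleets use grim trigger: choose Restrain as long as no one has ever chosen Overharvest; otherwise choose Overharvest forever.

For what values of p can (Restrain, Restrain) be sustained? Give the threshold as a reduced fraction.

With no time discounting, the continuation probability p plays the role of the discount factor.
Grim-trigger IC: 43/(1−p) ≥ 48 + 14p/(1−p) ⇒ p ≥ (48−43)/(48−14) = 5/34.

5/34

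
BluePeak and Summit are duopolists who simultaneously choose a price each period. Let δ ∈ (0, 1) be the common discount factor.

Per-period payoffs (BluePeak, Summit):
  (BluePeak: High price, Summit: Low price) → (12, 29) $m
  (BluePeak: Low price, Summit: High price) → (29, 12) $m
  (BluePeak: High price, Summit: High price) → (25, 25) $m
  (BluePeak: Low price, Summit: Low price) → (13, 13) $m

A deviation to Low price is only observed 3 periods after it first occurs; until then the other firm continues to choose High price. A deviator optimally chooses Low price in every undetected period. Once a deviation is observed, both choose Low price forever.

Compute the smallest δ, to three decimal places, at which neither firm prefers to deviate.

A deviator earns 29 for 3 periods, then 13 forever; cooperating earns 25 forever. Multiplying the IC by (1−δ):
25 ≥ 29(1−δ^3) + 13δ^3, so 16·δ^3 ≥ 4 and δ^3 ≥ 1/4.
δ ≥ (1/4)^(1/3) ≈ 0.630.

0.630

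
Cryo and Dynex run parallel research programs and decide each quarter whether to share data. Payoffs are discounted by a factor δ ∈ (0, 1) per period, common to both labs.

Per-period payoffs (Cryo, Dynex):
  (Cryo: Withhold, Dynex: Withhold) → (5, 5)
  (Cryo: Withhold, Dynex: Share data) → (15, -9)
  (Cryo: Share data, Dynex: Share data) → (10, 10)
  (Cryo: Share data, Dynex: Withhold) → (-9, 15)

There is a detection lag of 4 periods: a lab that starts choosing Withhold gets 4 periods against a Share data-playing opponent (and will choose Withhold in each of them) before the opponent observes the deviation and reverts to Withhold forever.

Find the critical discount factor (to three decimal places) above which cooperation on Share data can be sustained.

Deviating for the 4 undetected periods gains 15−10 = 5 per period over cooperation, then loses 10−5 = 5 per period forever once punishment starts.
Gain: 5(1 + δ + … + δ^3); loss: 5·δ^4/(1−δ).
No profitable deviation ⇔ 5(1−δ^4) ≤ 5·δ^4, i.e. δ^4 ≥ 5/(5+5) = 1/2.
Hence δ ≥ (1/2)^(1/4) ≈ 0.841.

0.841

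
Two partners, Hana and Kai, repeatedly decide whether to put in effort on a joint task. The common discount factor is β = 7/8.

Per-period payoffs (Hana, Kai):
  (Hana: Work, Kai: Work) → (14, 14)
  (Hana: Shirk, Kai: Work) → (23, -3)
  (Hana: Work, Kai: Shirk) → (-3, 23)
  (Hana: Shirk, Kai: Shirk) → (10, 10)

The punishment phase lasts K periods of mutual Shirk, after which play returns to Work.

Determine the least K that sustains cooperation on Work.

3

Need Σ_{k=1}^{K} β^k ≥ (23−14)/(14−10) = 2.2500 at β = 7/8.
At K = 2 the sum is 1.6406 < 2.2500; at K = 3 it is 2.3105 ≥ 2.2500.
So the minimum punishment length is K = 3.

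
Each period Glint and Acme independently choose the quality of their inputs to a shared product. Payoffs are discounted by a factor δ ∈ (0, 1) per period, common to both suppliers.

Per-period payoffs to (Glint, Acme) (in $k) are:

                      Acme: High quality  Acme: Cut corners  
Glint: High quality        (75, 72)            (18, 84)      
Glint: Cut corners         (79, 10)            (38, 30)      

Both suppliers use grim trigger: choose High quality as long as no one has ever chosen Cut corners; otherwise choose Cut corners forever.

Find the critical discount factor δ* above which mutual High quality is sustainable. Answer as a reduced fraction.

2/9

Glint's threshold: (79−75)/(79−38) = 4/41.
Acme's threshold: (84−72)/(84−30) = 2/9.
4/41 < 2/9, so Acme binds and δ* = 2/9.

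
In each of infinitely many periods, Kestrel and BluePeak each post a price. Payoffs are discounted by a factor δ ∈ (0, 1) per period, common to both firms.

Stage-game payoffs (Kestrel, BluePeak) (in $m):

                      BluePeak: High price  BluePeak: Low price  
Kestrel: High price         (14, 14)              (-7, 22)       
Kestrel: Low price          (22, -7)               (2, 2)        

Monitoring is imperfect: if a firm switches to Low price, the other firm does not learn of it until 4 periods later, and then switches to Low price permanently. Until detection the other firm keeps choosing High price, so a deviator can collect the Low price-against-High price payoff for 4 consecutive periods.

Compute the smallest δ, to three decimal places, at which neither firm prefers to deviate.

Deviating for the 4 undetected periods gains 22−14 = 8 per period over cooperation, then loses 14−2 = 12 per period forever once punishment starts.
Gain: 8(1 + δ + … + δ^3); loss: 12·δ^4/(1−δ).
No profitable deviation ⇔ 8(1−δ^4) ≤ 12·δ^4, i.e. δ^4 ≥ 8/(8+12) = 2/5.
Hence δ ≥ (2/5)^(1/4) ≈ 0.795.

0.795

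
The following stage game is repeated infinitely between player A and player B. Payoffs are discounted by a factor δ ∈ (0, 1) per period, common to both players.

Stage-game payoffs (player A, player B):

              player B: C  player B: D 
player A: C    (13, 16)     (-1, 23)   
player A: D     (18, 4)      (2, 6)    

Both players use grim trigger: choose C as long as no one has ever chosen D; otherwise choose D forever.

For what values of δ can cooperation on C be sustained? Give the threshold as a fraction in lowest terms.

7/17

player A: cooperation gives 13 each period; deviation gives 18 once then 2 forever.
  13/(1−δ) ≥ 18 + 2δ/(1−δ) ⇒ δ ≥ 5/16.
player B: cooperation gives 16 each period; deviation gives 23 once then 6 forever.
  δ ≥ 7/17.
Both must hold, so the binding constraint is player B's: δ ≥ 7/17.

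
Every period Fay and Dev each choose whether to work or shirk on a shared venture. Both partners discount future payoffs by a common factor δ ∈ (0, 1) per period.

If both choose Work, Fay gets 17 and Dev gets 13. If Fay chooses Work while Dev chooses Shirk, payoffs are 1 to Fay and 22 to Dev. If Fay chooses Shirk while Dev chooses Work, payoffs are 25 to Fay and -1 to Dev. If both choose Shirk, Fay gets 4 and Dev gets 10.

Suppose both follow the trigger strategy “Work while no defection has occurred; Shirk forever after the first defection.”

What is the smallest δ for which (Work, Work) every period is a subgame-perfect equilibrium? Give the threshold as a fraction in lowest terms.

Fay: cooperation gives 17 each period; deviation gives 25 once then 4 forever.
  17/(1−δ) ≥ 25 + 4δ/(1−δ) ⇒ δ ≥ 8/21.
Dev: cooperation gives 13 each period; deviation gives 22 once then 10 forever.
  δ ≥ 9/12 = 3/4.
Both must hold, so the binding constraint is Dev's: δ ≥ 3/4.

3/4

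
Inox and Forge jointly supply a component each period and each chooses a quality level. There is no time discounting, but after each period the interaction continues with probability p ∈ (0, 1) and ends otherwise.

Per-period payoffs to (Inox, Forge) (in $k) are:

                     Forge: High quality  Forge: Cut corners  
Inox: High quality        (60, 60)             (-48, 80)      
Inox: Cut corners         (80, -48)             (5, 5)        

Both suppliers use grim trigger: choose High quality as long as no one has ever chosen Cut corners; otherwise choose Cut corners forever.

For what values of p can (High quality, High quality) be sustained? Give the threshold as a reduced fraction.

4/15

Expected cooperation value is 60 + p·60 + p²·60 + … = 60/(1−p); deviation gives 80 + p·5/(1−p).
60 ≥ 80(1−p) + 5p ⇒ 75p ≥ 20 ⇒ p ≥ 20/75 = 4/15.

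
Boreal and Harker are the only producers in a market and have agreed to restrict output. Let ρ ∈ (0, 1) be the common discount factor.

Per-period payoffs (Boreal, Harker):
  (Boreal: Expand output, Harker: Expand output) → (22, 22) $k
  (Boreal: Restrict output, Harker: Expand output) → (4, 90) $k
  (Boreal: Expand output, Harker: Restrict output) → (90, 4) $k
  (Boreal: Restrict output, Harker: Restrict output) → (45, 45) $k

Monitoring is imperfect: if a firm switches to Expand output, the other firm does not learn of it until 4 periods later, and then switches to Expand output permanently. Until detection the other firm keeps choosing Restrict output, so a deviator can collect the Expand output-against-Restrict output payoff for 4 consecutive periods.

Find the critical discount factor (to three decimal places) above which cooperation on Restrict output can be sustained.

0.902

Deviating for the 4 undetected periods gains 90−45 = 45 per period over cooperation, then loses 45−22 = 23 per period forever once punishment starts.
Gain: 45(1 + ρ + … + ρ^3); loss: 23·ρ^4/(1−ρ).
No profitable deviation ⇔ 45(1−ρ^4) ≤ 23·ρ^4, i.e. ρ^4 ≥ 45/(45+23) = 45/68.
Hence ρ ≥ (45/68)^(1/4) ≈ 0.902.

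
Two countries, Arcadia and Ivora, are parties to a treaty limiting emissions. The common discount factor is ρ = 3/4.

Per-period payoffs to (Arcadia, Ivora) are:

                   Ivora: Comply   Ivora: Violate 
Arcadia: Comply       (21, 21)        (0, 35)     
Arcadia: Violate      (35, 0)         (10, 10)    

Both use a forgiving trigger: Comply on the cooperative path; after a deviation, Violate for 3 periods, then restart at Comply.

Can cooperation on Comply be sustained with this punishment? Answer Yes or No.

IC: ρ+…+ρ^3 ≥ (35−21)/(21−10) = 14/11.
At ρ = 3/4: partial sum = 1.7344 ≥ 1.2727. Cooperation sustainable.

Yes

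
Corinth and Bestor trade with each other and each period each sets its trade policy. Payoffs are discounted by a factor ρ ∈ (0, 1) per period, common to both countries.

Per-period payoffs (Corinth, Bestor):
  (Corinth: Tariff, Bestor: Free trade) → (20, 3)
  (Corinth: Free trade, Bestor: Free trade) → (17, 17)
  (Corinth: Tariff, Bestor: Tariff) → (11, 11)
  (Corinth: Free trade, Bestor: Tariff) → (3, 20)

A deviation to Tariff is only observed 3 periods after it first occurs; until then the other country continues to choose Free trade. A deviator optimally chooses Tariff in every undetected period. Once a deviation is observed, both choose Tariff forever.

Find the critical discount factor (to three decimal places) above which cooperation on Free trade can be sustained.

0.693

Deviating for the 3 undetected periods gains 20−17 = 3 per period over cooperation, then loses 17−11 = 6 per period forever once punishment starts.
Gain: 3(1 + ρ + … + ρ^2); loss: 6·ρ^3/(1−ρ).
No profitable deviation ⇔ 3(1−ρ^3) ≤ 6·ρ^3, i.e. ρ^3 ≥ 3/(3+6) = 1/3.
Hence ρ ≥ (1/3)^(1/3) ≈ 0.693.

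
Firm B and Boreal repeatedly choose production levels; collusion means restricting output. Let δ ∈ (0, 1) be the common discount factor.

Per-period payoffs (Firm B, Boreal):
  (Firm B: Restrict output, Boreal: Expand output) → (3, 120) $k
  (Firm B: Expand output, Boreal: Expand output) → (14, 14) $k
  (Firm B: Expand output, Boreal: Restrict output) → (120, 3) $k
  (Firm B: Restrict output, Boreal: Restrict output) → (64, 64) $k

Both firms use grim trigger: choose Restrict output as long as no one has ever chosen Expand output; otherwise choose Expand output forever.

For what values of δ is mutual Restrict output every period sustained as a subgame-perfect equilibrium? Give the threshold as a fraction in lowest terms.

Cooperation forever yields 64 each period: 64/(1−δ).
Deviating yields 120 once, then 14 forever: 120 + 14δ/(1−δ).
No profitable deviation requires 64/(1−δ) ≥ 120 + 14δ/(1−δ).
Multiplying by (1−δ): 64 ≥ 120(1−δ) + 14δ = 120 − 106δ.
So 106δ ≥ 56, i.e. δ ≥ 56/106 = 28/53.

28/53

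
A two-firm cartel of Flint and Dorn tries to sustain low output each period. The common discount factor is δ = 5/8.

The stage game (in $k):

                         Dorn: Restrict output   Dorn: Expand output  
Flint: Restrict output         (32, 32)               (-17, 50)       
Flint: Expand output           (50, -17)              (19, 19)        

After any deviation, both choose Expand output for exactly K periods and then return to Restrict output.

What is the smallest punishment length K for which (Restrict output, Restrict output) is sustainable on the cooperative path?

4

Need Σ_{k=1}^{K} δ^k ≥ (50−32)/(32−19) = 1.3846 at δ = 5/8.
At K = 3 the sum is 1.2598 < 1.3846; at K = 4 it is 1.4124 ≥ 1.3846.
So the minimum punishment length is K = 4.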